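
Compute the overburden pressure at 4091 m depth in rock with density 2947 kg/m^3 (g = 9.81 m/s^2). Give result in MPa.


P = rho * g * z / 1e6
= 2947 * 9.81 * 4091 / 1e6
= 118271096.37 / 1e6
= 118.2711 MPa

118.2711


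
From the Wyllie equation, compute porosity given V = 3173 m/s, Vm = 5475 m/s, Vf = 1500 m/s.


1/V - 1/Vm = 1/3173 - 1/5475 = 0.00013251
1/Vf - 1/Vm = 1/1500 - 1/5475 = 0.00048402
phi = 0.00013251 / 0.00048402 = 0.2738

0.2738


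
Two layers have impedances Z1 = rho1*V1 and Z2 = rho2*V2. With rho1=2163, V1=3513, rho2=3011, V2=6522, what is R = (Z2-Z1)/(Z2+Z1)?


Z1 = 2163 * 3513 = 7598619
Z2 = 3011 * 6522 = 19637742
R = (19637742 - 7598619) / (19637742 + 7598619) = 12039123 / 27236361 = 0.442

0.442


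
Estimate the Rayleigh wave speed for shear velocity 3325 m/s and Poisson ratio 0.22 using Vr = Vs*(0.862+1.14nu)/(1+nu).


Numerator factor = 0.862 + 1.14*0.22 = 1.1128
Denominator = 1 + 0.22 = 1.22
Vr = 3325 * 1.1128 / 1.22 = 3032.84 m/s

3032.84


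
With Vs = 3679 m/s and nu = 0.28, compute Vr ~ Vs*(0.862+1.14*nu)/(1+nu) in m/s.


Numerator factor = 0.862 + 1.14*0.28 = 1.1812
Denominator = 1 + 0.28 = 1.28
Vr = 3679 * 1.1812 / 1.28 = 3395.03 m/s

3395.03


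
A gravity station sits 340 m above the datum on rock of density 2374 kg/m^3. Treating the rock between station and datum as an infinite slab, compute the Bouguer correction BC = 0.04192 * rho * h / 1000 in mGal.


BC = 0.04192 * rho * h / 1000
= 0.04192 * 2374 * 340 / 1000
= 33.8361 mGal

33.8361


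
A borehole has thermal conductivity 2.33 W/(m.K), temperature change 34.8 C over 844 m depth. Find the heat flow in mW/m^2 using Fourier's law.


q = k * dT / dz * 1000
= 2.33 * 34.8 / 844 * 1000
= 0.096071 * 1000
= 96.0711 mW/m^2

96.0711


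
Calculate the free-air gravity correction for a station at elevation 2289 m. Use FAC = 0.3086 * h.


FAC = 0.3086 * h
= 0.3086 * 2289
= 706.3854 mGal

706.3854


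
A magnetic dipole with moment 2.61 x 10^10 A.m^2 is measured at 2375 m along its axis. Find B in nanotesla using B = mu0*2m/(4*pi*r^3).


m = 2.61 x 10^10 = 26100000000 A.m^2
2m = 52200000000 A.m^2
r^3 = 2375^3 = 13396484375
B = (4pi*10^-7) * 52200000000 / (4*pi * 13396484375) * 1e9
= 65596.454607 / 168345187585.72 * 1e9
= 389.6545 nT

389.6545


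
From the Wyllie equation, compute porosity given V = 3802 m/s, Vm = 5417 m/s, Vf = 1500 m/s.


1/V - 1/Vm = 1/3802 - 1/5417 = 7.842e-05
1/Vf - 1/Vm = 1/1500 - 1/5417 = 0.00048206
phi = 7.842e-05 / 0.00048206 = 0.1627

0.1627


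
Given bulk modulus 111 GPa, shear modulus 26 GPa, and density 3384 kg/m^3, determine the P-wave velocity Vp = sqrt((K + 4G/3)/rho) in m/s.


First compute the effective modulus:
K + 4G/3 = 111e9 + 4*26e9/3 = 145666666666.67 Pa
Then divide by density:
145666666666.67 / 3384 = 43045705.2797 Pa/(kg/m^3)
Take the square root:
Vp = sqrt(43045705.2797) = 6560.92 m/s

6560.92


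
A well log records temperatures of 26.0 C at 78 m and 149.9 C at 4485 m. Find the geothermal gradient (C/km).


dT = 149.9 - 26.0 = 123.9 C
dz = 4485 - 78 = 4407 m
gradient = dT/dz * 1000 = 123.9/4407 * 1000 = 28.1144 C/km

28.1144


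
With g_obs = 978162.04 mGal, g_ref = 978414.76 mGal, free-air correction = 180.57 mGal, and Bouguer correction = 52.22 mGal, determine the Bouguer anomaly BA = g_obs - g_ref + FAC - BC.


BA = g_obs - g_ref + FAC - BC
= 978162.04 - 978414.76 + 180.57 - 52.22
= -124.37 mGal

-124.37


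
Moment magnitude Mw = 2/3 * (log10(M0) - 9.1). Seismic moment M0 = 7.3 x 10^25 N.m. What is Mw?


log10(M0) = log10(7.3 x 10^25) = 25.8633
Mw = 2/3 * (25.8633 - 9.1)
= 2/3 * 16.7633
= 11.18

11.18


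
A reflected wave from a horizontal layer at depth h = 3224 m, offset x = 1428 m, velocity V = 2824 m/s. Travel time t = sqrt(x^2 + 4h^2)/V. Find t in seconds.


x^2 + 4h^2 = 1428^2 + 4*3224^2 = 2039184 + 41576704 = 43615888
sqrt(43615888) = 6604.2326
t = 6604.2326 / 2824 = 2.3386 s

2.3386


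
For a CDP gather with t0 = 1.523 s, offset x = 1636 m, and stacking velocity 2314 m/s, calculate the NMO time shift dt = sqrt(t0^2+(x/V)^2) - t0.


x/Vnmo = 1636/2314 = 0.707001
(x/Vnmo)^2 = 0.49985
t0^2 = 2.319529
sqrt(2.319529 + 0.49985) = 1.679101
dt = 1.679101 - 1.523 = 0.156101

0.156101


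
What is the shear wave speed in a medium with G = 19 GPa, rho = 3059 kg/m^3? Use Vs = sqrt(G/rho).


Convert G to Pa: G = 19e9 Pa
Compute G/rho = 19e9 / 3059 = 6211180.1242
Vs = sqrt(6211180.1242) = 2492.22 m/s

2492.22


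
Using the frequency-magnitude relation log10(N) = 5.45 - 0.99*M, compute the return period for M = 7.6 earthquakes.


log10(N) = 5.45 - 0.99*7.6 = -2.074
N = 10^-2.074 = 0.008433
T = 1/N = 1/0.008433 = 118.5769 years

118.5769


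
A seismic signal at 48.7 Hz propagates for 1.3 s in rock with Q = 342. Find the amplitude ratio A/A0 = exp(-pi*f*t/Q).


pi*f*t/Q = pi*48.7*1.3/342 = 0.581562
A/A0 = exp(-0.581562) = 0.559024

0.559024


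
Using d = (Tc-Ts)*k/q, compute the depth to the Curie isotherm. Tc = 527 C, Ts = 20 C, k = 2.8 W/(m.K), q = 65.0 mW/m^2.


T_Curie - T_surf = 527 - 20 = 507 C
Convert q to W/m^2: 65.0 mW/m^2 = 0.065 W/m^2
d = 507 * 2.8 / 0.065 = 21840.0 m

21840.0


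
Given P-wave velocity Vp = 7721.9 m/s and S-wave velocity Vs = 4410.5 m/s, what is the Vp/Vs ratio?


Vp/Vs = 7721.9 / 4410.5
= 1.7508

1.7508


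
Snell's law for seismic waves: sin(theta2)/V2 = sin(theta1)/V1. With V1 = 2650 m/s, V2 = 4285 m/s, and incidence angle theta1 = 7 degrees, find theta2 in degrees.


sin(theta1) = sin(7 deg) = 0.121869
sin(theta2) = V2/V1 * sin(theta1) = 4285/2650 * 0.121869 = 0.19706
theta2 = arcsin(0.19706) = 11.3651 degrees

11.3651


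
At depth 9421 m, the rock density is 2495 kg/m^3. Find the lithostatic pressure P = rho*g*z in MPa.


P = rho * g * z / 1e6
= 2495 * 9.81 * 9421 / 1e6
= 230587924.95 / 1e6
= 230.5879 MPa

230.5879


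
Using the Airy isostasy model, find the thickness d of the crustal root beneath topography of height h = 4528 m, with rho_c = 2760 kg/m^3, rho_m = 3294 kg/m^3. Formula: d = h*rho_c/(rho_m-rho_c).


rho_m - rho_c = 3294 - 2760 = 534
d = 4528 * 2760 / 534
= 12497280 / 534
= 23403.15 m

23403.15


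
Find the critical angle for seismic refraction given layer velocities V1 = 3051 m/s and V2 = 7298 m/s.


V1/V2 = 3051/7298 = 0.41806
theta_c = arcsin(0.41806) = 24.7122 degrees

24.7122


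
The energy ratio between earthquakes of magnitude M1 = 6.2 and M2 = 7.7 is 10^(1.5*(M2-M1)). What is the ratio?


M2 - M1 = 7.7 - 6.2 = 1.5
1.5 * 1.5 = 2.25
ratio = 10^2.25 = 177.83

177.83


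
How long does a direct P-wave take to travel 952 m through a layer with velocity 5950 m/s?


t = x / V
= 952 / 5950
= 0.16 s

0.16


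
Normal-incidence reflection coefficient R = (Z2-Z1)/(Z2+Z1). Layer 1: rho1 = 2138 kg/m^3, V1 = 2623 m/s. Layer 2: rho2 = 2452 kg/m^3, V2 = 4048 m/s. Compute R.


Z1 = 2138 * 2623 = 5607974
Z2 = 2452 * 4048 = 9925696
R = (9925696 - 5607974) / (9925696 + 5607974) = 4317722 / 15533670 = 0.278

0.278


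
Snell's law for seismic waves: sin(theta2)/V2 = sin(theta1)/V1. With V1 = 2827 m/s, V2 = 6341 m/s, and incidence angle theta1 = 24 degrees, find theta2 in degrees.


sin(theta1) = sin(24 deg) = 0.406737
sin(theta2) = V2/V1 * sin(theta1) = 6341/2827 * 0.406737 = 0.912316
theta2 = arcsin(0.912316) = 65.8274 degrees

65.8274


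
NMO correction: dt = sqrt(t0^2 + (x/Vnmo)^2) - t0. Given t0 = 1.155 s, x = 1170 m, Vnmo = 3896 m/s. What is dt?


x/Vnmo = 1170/3896 = 0.300308
(x/Vnmo)^2 = 0.090185
t0^2 = 1.334025
sqrt(1.334025 + 0.090185) = 1.193403
dt = 1.193403 - 1.155 = 0.038403

0.038403


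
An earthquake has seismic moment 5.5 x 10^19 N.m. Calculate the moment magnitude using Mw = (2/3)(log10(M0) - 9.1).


log10(M0) = log10(5.5 x 10^19) = 19.7404
Mw = 2/3 * (19.7404 - 9.1)
= 2/3 * 10.6404
= 7.09

7.09


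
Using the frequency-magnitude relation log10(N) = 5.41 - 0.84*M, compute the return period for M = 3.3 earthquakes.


log10(N) = 5.41 - 0.84*3.3 = 2.638
N = 10^2.638 = 434.510224
T = 1/N = 1/434.510224 = 0.0023 years

0.0023


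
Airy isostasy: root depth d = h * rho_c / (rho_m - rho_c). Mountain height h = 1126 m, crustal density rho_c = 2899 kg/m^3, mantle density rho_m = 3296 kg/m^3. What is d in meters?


rho_m - rho_c = 3296 - 2899 = 397
d = 1126 * 2899 / 397
= 3264274 / 397
= 8222.35 m

8222.35


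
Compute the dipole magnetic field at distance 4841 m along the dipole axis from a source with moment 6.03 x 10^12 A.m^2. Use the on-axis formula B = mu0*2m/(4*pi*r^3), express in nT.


m = 6.03 x 10^12 = 6030000000000 A.m^2
2m = 12060000000000 A.m^2
r^3 = 4841^3 = 113450195321
B = (4pi*10^-7) * 12060000000000 / (4*pi * 113450195321) * 1e9
= 15155042.960917 / 1425657200675.12 * 1e9
= 10630.2153 nT

10630.2153


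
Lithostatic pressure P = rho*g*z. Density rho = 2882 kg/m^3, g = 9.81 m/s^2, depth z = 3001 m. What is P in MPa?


P = rho * g * z / 1e6
= 2882 * 9.81 * 3001 / 1e6
= 84845532.42 / 1e6
= 84.8455 MPa

84.8455


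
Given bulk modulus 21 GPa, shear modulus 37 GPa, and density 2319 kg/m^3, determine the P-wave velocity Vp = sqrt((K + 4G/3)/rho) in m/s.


First compute the effective modulus:
K + 4G/3 = 21e9 + 4*37e9/3 = 70333333333.33 Pa
Then divide by density:
70333333333.33 / 2319 = 30329164.8699 Pa/(kg/m^3)
Take the square root:
Vp = sqrt(30329164.8699) = 5507.19 m/s

5507.19


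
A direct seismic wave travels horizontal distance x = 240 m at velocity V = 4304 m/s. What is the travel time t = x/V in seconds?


t = x / V
= 240 / 4304
= 0.0558 s

0.0558


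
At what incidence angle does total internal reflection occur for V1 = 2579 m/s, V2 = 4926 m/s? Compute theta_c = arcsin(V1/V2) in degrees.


V1/V2 = 2579/4926 = 0.523549
theta_c = arcsin(0.523549) = 31.5706 degrees

31.5706


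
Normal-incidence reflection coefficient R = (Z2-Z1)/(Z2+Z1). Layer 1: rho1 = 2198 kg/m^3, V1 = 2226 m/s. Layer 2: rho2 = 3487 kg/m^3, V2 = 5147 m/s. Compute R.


Z1 = 2198 * 2226 = 4892748
Z2 = 3487 * 5147 = 17947589
R = (17947589 - 4892748) / (17947589 + 4892748) = 13054841 / 22840337 = 0.5716

0.5716


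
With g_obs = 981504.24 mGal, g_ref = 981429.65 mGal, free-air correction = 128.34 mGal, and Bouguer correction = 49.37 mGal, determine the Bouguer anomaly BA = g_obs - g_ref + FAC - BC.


BA = g_obs - g_ref + FAC - BC
= 981504.24 - 981429.65 + 128.34 - 49.37
= 153.56 mGal

153.56


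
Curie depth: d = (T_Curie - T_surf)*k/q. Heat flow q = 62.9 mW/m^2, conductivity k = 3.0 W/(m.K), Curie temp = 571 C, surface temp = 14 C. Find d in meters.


T_Curie - T_surf = 571 - 14 = 557 C
Convert q to W/m^2: 62.9 mW/m^2 = 0.0629 W/m^2
d = 557 * 3.0 / 0.0629 = 26565.98 m

26565.98


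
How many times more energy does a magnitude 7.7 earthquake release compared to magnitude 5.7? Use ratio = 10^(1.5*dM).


M2 - M1 = 7.7 - 5.7 = 2.0
1.5 * 2.0 = 3.0
ratio = 10^3.0 = 1000.0

1000.0


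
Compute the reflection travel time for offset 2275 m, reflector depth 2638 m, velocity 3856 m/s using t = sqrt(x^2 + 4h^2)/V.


x^2 + 4h^2 = 2275^2 + 4*2638^2 = 5175625 + 27836176 = 33011801
sqrt(33011801) = 5745.5897
t = 5745.5897 / 3856 = 1.49 s

1.49


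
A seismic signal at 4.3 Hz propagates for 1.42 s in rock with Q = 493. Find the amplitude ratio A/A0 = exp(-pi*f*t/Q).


pi*f*t/Q = pi*4.3*1.42/493 = 0.03891
A/A0 = exp(-0.03891) = 0.961837

0.961837


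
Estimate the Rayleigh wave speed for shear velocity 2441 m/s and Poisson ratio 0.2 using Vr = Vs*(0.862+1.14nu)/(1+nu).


Numerator factor = 0.862 + 1.14*0.2 = 1.09
Denominator = 1 + 0.2 = 1.2
Vr = 2441 * 1.09 / 1.2 = 2217.24 m/s

2217.24


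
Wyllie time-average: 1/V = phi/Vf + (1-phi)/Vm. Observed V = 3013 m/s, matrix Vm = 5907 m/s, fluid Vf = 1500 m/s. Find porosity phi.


1/V - 1/Vm = 1/3013 - 1/5907 = 0.0001626
1/Vf - 1/Vm = 1/1500 - 1/5907 = 0.00049738
phi = 0.0001626 / 0.00049738 = 0.3269

0.3269


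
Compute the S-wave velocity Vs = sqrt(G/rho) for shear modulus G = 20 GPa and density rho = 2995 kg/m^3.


Convert G to Pa: G = 20e9 Pa
Compute G/rho = 20e9 / 2995 = 6677796.3272
Vs = sqrt(6677796.3272) = 2584.14 m/s

2584.14


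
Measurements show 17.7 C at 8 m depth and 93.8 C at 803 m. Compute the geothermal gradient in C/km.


dT = 93.8 - 17.7 = 76.1 C
dz = 803 - 8 = 795 m
gradient = dT/dz * 1000 = 76.1/795 * 1000 = 95.7233 C/km

95.7233


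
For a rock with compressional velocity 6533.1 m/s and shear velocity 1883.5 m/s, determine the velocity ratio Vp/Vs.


Vp/Vs = 6533.1 / 1883.5
= 3.4686

3.4686


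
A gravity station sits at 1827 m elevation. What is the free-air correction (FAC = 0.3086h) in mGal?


FAC = 0.3086 * h
= 0.3086 * 1827
= 563.8122 mGal

563.8122


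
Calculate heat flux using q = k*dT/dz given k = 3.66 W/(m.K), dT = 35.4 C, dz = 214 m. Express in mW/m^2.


q = k * dT / dz * 1000
= 3.66 * 35.4 / 214 * 1000
= 0.605439 * 1000
= 605.4393 mW/m^2

605.4393


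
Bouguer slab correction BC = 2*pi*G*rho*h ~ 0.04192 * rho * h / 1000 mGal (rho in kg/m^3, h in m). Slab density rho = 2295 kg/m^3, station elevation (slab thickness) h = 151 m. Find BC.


BC = 0.04192 * rho * h / 1000
= 0.04192 * 2295 * 151 / 1000
= 14.5272 mGal

14.5272


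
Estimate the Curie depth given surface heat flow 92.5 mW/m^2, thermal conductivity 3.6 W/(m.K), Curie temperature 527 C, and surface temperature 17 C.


T_Curie - T_surf = 527 - 17 = 510 C
Convert q to W/m^2: 92.5 mW/m^2 = 0.0925 W/m^2
d = 510 * 3.6 / 0.0925 = 19848.65 m

19848.65


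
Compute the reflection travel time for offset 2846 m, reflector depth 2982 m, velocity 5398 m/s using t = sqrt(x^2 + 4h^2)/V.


x^2 + 4h^2 = 2846^2 + 4*2982^2 = 8099716 + 35569296 = 43669012
sqrt(43669012) = 6608.2533
t = 6608.2533 / 5398 = 1.2242 s

1.2242


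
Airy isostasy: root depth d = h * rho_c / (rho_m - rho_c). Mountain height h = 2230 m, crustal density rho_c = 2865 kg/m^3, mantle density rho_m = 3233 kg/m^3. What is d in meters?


rho_m - rho_c = 3233 - 2865 = 368
d = 2230 * 2865 / 368
= 6388950 / 368
= 17361.28 m

17361.28


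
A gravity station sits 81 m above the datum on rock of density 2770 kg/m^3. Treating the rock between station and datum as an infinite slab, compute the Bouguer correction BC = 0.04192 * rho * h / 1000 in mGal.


BC = 0.04192 * rho * h / 1000
= 0.04192 * 2770 * 81 / 1000
= 9.4056 mGal

9.4056


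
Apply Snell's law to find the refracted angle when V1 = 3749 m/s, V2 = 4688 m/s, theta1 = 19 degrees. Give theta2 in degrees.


sin(theta1) = sin(19 deg) = 0.325568
sin(theta2) = V2/V1 * sin(theta1) = 4688/3749 * 0.325568 = 0.407112
theta2 = arcsin(0.407112) = 24.0236 degrees

24.0236


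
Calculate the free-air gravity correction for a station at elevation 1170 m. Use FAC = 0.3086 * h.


FAC = 0.3086 * h
= 0.3086 * 1170
= 361.062 mGal

361.062


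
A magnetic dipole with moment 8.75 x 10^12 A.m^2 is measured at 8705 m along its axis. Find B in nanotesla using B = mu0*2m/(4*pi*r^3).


m = 8.75 x 10^12 = 8750000000000 A.m^2
2m = 17500000000000 A.m^2
r^3 = 8705^3 = 659639002625
B = (4pi*10^-7) * 17500000000000 / (4*pi * 659639002625) * 1e9
= 21991148.575129 / 8289268178671.99 * 1e9
= 2652.9662 nT

2652.9662


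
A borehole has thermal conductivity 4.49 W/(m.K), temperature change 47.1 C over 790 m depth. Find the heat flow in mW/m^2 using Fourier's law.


q = k * dT / dz * 1000
= 4.49 * 47.1 / 790 * 1000
= 0.267695 * 1000
= 267.6949 mW/m^2

267.6949


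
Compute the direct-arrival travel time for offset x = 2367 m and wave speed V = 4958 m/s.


t = x / V
= 2367 / 4958
= 0.4774 s

0.4774


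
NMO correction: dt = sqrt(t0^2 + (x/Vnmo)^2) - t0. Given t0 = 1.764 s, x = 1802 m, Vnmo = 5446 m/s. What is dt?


x/Vnmo = 1802/5446 = 0.330885
(x/Vnmo)^2 = 0.109485
t0^2 = 3.111696
sqrt(3.111696 + 0.109485) = 1.794765
dt = 1.794765 - 1.764 = 0.030765

0.030765


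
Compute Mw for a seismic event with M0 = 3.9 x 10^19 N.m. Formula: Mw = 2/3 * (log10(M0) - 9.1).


log10(M0) = log10(3.9 x 10^19) = 19.5911
Mw = 2/3 * (19.5911 - 9.1)
= 2/3 * 10.4911
= 6.99

6.99


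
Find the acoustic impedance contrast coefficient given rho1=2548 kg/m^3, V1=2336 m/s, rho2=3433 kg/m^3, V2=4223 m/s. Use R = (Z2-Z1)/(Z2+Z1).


Z1 = 2548 * 2336 = 5952128
Z2 = 3433 * 4223 = 14497559
R = (14497559 - 5952128) / (14497559 + 5952128) = 8545431 / 20449687 = 0.4179

0.4179


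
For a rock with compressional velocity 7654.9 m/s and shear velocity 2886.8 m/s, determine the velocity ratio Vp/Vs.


Vp/Vs = 7654.9 / 2886.8
= 2.6517

2.6517


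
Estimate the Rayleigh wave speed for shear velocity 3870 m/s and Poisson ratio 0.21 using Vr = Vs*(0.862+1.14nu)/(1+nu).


Numerator factor = 0.862 + 1.14*0.21 = 1.1014
Denominator = 1 + 0.21 = 1.21
Vr = 3870 * 1.1014 / 1.21 = 3522.66 m/s

3522.66


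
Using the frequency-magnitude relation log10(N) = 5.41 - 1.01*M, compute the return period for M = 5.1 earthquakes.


log10(N) = 5.41 - 1.01*5.1 = 0.259
N = 10^0.259 = 1.815516
T = 1/N = 1/1.815516 = 0.5508 years

0.5508


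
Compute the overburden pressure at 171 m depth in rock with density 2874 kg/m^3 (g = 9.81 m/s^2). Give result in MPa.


P = rho * g * z / 1e6
= 2874 * 9.81 * 171 / 1e6
= 4821163.74 / 1e6
= 4.8212 MPa

4.8212


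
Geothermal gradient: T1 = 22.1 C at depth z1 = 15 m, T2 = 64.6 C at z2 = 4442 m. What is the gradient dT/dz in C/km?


dT = 64.6 - 22.1 = 42.5 C
dz = 4442 - 15 = 4427 m
gradient = dT/dz * 1000 = 42.5/4427 * 1000 = 9.6002 C/km

9.6002


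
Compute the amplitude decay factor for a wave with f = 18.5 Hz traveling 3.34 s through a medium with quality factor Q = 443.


pi*f*t/Q = pi*18.5*3.34/443 = 0.438192
A/A0 = exp(-0.438192) = 0.645202

0.645202


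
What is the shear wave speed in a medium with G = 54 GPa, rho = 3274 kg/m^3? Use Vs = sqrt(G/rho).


Convert G to Pa: G = 54e9 Pa
Compute G/rho = 54e9 / 3274 = 16493585.8277
Vs = sqrt(16493585.8277) = 4061.23 m/s

4061.23


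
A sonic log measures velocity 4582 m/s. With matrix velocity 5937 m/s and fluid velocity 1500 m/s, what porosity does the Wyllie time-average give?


1/V - 1/Vm = 1/4582 - 1/5937 = 4.981e-05
1/Vf - 1/Vm = 1/1500 - 1/5937 = 0.00049823
phi = 4.981e-05 / 0.00049823 = 0.1

0.1


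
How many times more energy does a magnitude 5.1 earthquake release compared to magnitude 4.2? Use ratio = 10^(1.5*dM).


M2 - M1 = 5.1 - 4.2 = 0.9
1.5 * 0.9 = 1.35
ratio = 10^1.35 = 22.39

22.39


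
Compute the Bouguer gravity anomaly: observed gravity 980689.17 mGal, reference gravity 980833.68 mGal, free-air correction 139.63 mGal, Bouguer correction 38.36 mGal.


BA = g_obs - g_ref + FAC - BC
= 980689.17 - 980833.68 + 139.63 - 38.36
= -43.24 mGal

-43.24


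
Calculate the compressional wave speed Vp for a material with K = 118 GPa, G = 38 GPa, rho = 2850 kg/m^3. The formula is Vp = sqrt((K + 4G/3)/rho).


First compute the effective modulus:
K + 4G/3 = 118e9 + 4*38e9/3 = 168666666666.67 Pa
Then divide by density:
168666666666.67 / 2850 = 59181286.5497 Pa/(kg/m^3)
Take the square root:
Vp = sqrt(59181286.5497) = 7692.94 m/s

7692.94


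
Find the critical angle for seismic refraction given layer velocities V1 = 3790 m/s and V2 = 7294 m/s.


V1/V2 = 3790/7294 = 0.519605
theta_c = arcsin(0.519605) = 31.3058 degrees

31.3058


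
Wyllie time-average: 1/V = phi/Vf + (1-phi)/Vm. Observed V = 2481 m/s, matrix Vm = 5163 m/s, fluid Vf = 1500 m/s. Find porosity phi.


1/V - 1/Vm = 1/2481 - 1/5163 = 0.00020938
1/Vf - 1/Vm = 1/1500 - 1/5163 = 0.00047298
phi = 0.00020938 / 0.00047298 = 0.4427

0.4427


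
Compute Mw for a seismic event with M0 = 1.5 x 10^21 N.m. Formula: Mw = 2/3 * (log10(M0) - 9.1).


log10(M0) = log10(1.5 x 10^21) = 21.1761
Mw = 2/3 * (21.1761 - 9.1)
= 2/3 * 12.0761
= 8.05

8.05


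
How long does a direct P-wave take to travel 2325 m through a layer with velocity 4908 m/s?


t = x / V
= 2325 / 4908
= 0.4737 s

0.4737


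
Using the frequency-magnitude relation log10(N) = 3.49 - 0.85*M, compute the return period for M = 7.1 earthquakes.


log10(N) = 3.49 - 0.85*7.1 = -2.545
N = 10^-2.545 = 0.002851
T = 1/N = 1/0.002851 = 350.7519 years

350.7519


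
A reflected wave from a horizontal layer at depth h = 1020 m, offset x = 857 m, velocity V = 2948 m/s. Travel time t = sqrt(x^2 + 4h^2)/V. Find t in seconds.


x^2 + 4h^2 = 857^2 + 4*1020^2 = 734449 + 4161600 = 4896049
sqrt(4896049) = 2212.7017
t = 2212.7017 / 2948 = 0.7506 s

0.7506


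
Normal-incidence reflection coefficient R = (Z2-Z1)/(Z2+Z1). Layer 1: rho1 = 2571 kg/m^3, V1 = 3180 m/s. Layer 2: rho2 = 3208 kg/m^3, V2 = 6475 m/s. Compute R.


Z1 = 2571 * 3180 = 8175780
Z2 = 3208 * 6475 = 20771800
R = (20771800 - 8175780) / (20771800 + 8175780) = 12596020 / 28947580 = 0.4351

0.4351


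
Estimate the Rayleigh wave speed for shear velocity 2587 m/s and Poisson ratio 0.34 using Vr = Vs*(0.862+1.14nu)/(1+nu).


Numerator factor = 0.862 + 1.14*0.34 = 1.2496
Denominator = 1 + 0.34 = 1.34
Vr = 2587 * 1.2496 / 1.34 = 2412.47 m/s

2412.47


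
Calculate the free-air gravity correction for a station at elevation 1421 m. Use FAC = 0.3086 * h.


FAC = 0.3086 * h
= 0.3086 * 1421
= 438.5206 mGal

438.5206


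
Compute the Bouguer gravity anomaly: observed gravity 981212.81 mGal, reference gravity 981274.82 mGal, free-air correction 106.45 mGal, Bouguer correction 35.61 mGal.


BA = g_obs - g_ref + FAC - BC
= 981212.81 - 981274.82 + 106.45 - 35.61
= 8.83 mGal

8.83


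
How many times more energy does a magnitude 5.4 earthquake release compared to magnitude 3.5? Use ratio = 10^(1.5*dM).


M2 - M1 = 5.4 - 3.5 = 1.9
1.5 * 1.9 = 2.85
ratio = 10^2.85 = 707.95

707.95


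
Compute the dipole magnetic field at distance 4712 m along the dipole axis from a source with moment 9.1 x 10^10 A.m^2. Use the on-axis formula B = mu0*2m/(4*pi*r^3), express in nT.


m = 9.1 x 10^10 = 91000000000 A.m^2
2m = 182000000000 A.m^2
r^3 = 4712^3 = 104620272128
B = (4pi*10^-7) * 182000000000 / (4*pi * 104620272128) * 1e9
= 228707.945181 / 1314697113335.56 * 1e9
= 173.9625 nT

173.9625


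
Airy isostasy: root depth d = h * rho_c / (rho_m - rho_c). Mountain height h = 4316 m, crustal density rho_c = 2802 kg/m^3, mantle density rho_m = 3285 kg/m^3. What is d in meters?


rho_m - rho_c = 3285 - 2802 = 483
d = 4316 * 2802 / 483
= 12093432 / 483
= 25038.16 m

25038.16


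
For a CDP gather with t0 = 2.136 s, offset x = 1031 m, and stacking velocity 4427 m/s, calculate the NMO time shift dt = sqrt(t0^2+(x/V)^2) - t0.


x/Vnmo = 1031/4427 = 0.232889
(x/Vnmo)^2 = 0.054237
t0^2 = 4.562496
sqrt(4.562496 + 0.054237) = 2.148658
dt = 2.148658 - 2.136 = 0.012658

0.012658


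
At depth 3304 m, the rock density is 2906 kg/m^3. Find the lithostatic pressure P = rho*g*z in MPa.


P = rho * g * z / 1e6
= 2906 * 9.81 * 3304 / 1e6
= 94189969.44 / 1e6
= 94.19 MPa

94.19


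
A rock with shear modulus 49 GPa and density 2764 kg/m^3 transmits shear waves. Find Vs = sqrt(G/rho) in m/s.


Convert G to Pa: G = 49e9 Pa
Compute G/rho = 49e9 / 2764 = 17727930.5355
Vs = sqrt(17727930.5355) = 4210.45 m/s

4210.45


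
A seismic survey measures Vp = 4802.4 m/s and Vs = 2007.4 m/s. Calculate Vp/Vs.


Vp/Vs = 4802.4 / 2007.4
= 2.3923

2.3923


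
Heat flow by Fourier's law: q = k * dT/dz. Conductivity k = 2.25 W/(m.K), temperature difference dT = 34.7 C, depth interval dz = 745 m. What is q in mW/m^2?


q = k * dT / dz * 1000
= 2.25 * 34.7 / 745 * 1000
= 0.104799 * 1000
= 104.7987 mW/m^2

104.7987


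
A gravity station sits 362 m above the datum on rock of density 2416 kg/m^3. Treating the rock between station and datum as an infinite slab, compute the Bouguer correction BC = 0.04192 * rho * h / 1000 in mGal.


BC = 0.04192 * rho * h / 1000
= 0.04192 * 2416 * 362 / 1000
= 36.6629 mGal

36.6629


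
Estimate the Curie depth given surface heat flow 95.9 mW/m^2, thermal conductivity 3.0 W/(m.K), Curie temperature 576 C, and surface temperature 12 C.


T_Curie - T_surf = 576 - 12 = 564 C
Convert q to W/m^2: 95.9 mW/m^2 = 0.0959 W/m^2
d = 564 * 3.0 / 0.0959 = 17643.38 m

17643.38


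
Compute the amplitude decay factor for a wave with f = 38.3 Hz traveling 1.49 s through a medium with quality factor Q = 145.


pi*f*t/Q = pi*38.3*1.49/145 = 1.236423
A/A0 = exp(-1.236423) = 0.290421

0.290421


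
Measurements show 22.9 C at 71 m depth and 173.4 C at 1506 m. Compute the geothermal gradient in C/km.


dT = 173.4 - 22.9 = 150.5 C
dz = 1506 - 71 = 1435 m
gradient = dT/dz * 1000 = 150.5/1435 * 1000 = 104.878 C/km

104.878


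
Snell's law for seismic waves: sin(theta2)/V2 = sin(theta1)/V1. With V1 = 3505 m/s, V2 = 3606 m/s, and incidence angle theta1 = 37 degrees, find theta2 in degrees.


sin(theta1) = sin(37 deg) = 0.601815
sin(theta2) = V2/V1 * sin(theta1) = 3606/3505 * 0.601815 = 0.619157
theta2 = arcsin(0.619157) = 38.2546 degrees

38.2546


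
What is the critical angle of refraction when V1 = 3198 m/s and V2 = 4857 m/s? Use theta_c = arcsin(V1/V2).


V1/V2 = 3198/4857 = 0.658431
theta_c = arcsin(0.658431) = 41.1803 degrees

41.1803


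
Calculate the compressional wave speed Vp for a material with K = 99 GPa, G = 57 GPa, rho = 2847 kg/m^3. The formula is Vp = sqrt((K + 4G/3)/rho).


First compute the effective modulus:
K + 4G/3 = 99e9 + 4*57e9/3 = 175000000000.0 Pa
Then divide by density:
175000000000.0 / 2847 = 61468212.1531 Pa/(kg/m^3)
Take the square root:
Vp = sqrt(61468212.1531) = 7840.17 m/s

7840.17


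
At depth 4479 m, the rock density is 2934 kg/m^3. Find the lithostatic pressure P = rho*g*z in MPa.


P = rho * g * z / 1e6
= 2934 * 9.81 * 4479 / 1e6
= 128916996.66 / 1e6
= 128.917 MPa

128.917


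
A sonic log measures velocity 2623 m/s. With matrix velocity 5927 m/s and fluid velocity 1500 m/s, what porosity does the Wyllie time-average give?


1/V - 1/Vm = 1/2623 - 1/5927 = 0.00021252
1/Vf - 1/Vm = 1/1500 - 1/5927 = 0.00049795
phi = 0.00021252 / 0.00049795 = 0.4268

0.4268


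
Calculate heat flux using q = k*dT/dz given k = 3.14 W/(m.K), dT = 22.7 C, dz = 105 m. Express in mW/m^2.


q = k * dT / dz * 1000
= 3.14 * 22.7 / 105 * 1000
= 0.678838 * 1000
= 678.8381 mW/m^2

678.8381


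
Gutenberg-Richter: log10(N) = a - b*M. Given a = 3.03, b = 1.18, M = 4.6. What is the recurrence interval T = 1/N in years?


log10(N) = 3.03 - 1.18*4.6 = -2.398
N = 10^-2.398 = 0.003999
T = 1/N = 1/0.003999 = 250.0345 years

250.0345


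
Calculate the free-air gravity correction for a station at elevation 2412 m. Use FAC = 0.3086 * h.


FAC = 0.3086 * h
= 0.3086 * 2412
= 744.3432 mGal

744.3432


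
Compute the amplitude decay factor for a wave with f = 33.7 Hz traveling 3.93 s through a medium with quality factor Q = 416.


pi*f*t/Q = pi*33.7*3.93/416 = 1.000182
A/A0 = exp(-1.000182) = 0.367813

0.367813


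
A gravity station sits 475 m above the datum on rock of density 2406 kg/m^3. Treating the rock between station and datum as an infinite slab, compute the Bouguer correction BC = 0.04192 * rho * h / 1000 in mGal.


BC = 0.04192 * rho * h / 1000
= 0.04192 * 2406 * 475 / 1000
= 47.9083 mGal

47.9083


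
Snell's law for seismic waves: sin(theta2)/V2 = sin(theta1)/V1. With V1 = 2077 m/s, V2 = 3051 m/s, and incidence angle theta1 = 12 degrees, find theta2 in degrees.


sin(theta1) = sin(12 deg) = 0.207912
sin(theta2) = V2/V1 * sin(theta1) = 3051/2077 * 0.207912 = 0.305411
theta2 = arcsin(0.305411) = 17.7829 degrees

17.7829


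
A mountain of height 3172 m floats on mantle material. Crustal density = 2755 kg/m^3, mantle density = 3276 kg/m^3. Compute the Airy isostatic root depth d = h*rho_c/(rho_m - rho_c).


rho_m - rho_c = 3276 - 2755 = 521
d = 3172 * 2755 / 521
= 8738860 / 521
= 16773.24 m

16773.24


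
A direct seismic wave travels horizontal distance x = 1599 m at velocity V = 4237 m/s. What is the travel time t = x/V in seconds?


t = x / V
= 1599 / 4237
= 0.3774 s

0.3774


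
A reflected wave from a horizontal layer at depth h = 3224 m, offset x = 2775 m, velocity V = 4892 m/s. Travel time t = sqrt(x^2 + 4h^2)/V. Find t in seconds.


x^2 + 4h^2 = 2775^2 + 4*3224^2 = 7700625 + 41576704 = 49277329
sqrt(49277329) = 7019.7813
t = 7019.7813 / 4892 = 1.435 s

1.435


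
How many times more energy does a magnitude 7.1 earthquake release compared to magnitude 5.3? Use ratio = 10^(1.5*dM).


M2 - M1 = 7.1 - 5.3 = 1.8
1.5 * 1.8 = 2.7
ratio = 10^2.7 = 501.19

501.19


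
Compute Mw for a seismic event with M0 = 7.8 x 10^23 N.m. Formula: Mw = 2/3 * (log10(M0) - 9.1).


log10(M0) = log10(7.8 x 10^23) = 23.8921
Mw = 2/3 * (23.8921 - 9.1)
= 2/3 * 14.7921
= 9.86

9.86


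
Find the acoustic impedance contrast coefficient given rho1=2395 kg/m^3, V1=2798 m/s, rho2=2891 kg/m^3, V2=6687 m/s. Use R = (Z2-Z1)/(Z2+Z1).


Z1 = 2395 * 2798 = 6701210
Z2 = 2891 * 6687 = 19332117
R = (19332117 - 6701210) / (19332117 + 6701210) = 12630907 / 26033327 = 0.4852

0.4852


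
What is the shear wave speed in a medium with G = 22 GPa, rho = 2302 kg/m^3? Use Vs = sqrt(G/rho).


Convert G to Pa: G = 22e9 Pa
Compute G/rho = 22e9 / 2302 = 9556907.0374
Vs = sqrt(9556907.0374) = 3091.42 m/s

3091.42


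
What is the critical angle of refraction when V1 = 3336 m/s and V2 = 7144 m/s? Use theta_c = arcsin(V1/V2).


V1/V2 = 3336/7144 = 0.466965
theta_c = arcsin(0.466965) = 27.8375 degrees

27.8375


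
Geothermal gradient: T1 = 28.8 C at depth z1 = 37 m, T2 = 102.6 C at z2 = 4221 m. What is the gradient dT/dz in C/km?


dT = 102.6 - 28.8 = 73.8 C
dz = 4221 - 37 = 4184 m
gradient = dT/dz * 1000 = 73.8/4184 * 1000 = 17.6386 C/km

17.6386


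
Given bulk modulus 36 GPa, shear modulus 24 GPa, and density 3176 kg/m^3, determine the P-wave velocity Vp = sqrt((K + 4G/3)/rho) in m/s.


First compute the effective modulus:
K + 4G/3 = 36e9 + 4*24e9/3 = 68000000000.0 Pa
Then divide by density:
68000000000.0 / 3176 = 21410579.3451 Pa/(kg/m^3)
Take the square root:
Vp = sqrt(21410579.3451) = 4627.16 m/s

4627.16


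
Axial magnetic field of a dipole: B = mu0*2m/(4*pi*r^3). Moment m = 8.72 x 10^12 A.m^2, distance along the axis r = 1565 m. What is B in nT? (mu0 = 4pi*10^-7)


m = 8.72 x 10^12 = 8720000000000 A.m^2
2m = 17440000000000 A.m^2
r^3 = 1565^3 = 3833037125
B = (4pi*10^-7) * 17440000000000 / (4*pi * 3833037125) * 1e9
= 21915750.351442 / 48167365091.35 * 1e9
= 454991.6797 nT

454991.6797


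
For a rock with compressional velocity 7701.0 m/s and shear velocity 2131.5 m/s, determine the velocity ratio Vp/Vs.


Vp/Vs = 7701.0 / 2131.5
= 3.6129

3.6129


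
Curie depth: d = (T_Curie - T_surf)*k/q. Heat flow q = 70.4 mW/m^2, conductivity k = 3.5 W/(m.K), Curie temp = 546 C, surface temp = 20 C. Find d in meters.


T_Curie - T_surf = 546 - 20 = 526 C
Convert q to W/m^2: 70.4 mW/m^2 = 0.0704 W/m^2
d = 526 * 3.5 / 0.0704 = 26150.57 m

26150.57


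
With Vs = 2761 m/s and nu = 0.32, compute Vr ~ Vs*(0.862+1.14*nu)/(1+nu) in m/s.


Numerator factor = 0.862 + 1.14*0.32 = 1.2268
Denominator = 1 + 0.32 = 1.32
Vr = 2761 * 1.2268 / 1.32 = 2566.06 m/s

2566.06


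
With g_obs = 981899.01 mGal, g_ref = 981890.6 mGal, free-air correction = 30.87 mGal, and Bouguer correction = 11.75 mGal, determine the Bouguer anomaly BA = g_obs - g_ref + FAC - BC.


BA = g_obs - g_ref + FAC - BC
= 981899.01 - 981890.6 + 30.87 - 11.75
= 27.53 mGal

27.53


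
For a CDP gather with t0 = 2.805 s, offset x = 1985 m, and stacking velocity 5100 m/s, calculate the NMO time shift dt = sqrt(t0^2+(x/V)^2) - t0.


x/Vnmo = 1985/5100 = 0.389216
(x/Vnmo)^2 = 0.151489
t0^2 = 7.868025
sqrt(7.868025 + 0.151489) = 2.831875
dt = 2.831875 - 2.805 = 0.026875

0.026875


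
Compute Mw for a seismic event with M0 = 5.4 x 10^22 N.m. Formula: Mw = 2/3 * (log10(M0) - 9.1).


log10(M0) = log10(5.4 x 10^22) = 22.7324
Mw = 2/3 * (22.7324 - 9.1)
= 2/3 * 13.6324
= 9.09

9.09


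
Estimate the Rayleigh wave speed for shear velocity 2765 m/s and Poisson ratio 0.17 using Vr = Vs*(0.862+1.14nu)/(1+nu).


Numerator factor = 0.862 + 1.14*0.17 = 1.0558
Denominator = 1 + 0.17 = 1.17
Vr = 2765 * 1.0558 / 1.17 = 2495.12 m/s

2495.12


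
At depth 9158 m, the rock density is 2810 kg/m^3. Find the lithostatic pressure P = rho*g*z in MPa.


P = rho * g * z / 1e6
= 2810 * 9.81 * 9158 / 1e6
= 252450343.8 / 1e6
= 252.4503 MPa

252.4503


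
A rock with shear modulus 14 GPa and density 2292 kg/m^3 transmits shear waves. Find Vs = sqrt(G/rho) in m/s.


Convert G to Pa: G = 14e9 Pa
Compute G/rho = 14e9 / 2292 = 6108202.4433
Vs = sqrt(6108202.4433) = 2471.48 m/s

2471.48


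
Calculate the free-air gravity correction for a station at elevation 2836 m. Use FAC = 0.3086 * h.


FAC = 0.3086 * h
= 0.3086 * 2836
= 875.1896 mGal

875.1896


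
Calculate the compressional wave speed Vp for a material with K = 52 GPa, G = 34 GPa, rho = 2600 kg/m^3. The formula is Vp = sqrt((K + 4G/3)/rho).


First compute the effective modulus:
K + 4G/3 = 52e9 + 4*34e9/3 = 97333333333.33 Pa
Then divide by density:
97333333333.33 / 2600 = 37435897.4359 Pa/(kg/m^3)
Take the square root:
Vp = sqrt(37435897.4359) = 6118.49 m/s

6118.49


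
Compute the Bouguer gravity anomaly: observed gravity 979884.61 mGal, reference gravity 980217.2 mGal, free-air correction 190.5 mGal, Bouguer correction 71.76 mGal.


BA = g_obs - g_ref + FAC - BC
= 979884.61 - 980217.2 + 190.5 - 71.76
= -213.85 mGal

-213.85


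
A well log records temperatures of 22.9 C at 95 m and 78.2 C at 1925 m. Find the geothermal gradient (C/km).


dT = 78.2 - 22.9 = 55.3 C
dz = 1925 - 95 = 1830 m
gradient = dT/dz * 1000 = 55.3/1830 * 1000 = 30.2186 C/km

30.2186


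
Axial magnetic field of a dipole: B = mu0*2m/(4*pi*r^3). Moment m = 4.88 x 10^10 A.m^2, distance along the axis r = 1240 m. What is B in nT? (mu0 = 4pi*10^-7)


m = 4.88 x 10^10 = 48800000000 A.m^2
2m = 97600000000 A.m^2
r^3 = 1240^3 = 1906624000
B = (4pi*10^-7) * 97600000000 / (4*pi * 1906624000) * 1e9
= 122647.777196 / 23959343806.23 * 1e9
= 5118.9957 nT

5118.9957


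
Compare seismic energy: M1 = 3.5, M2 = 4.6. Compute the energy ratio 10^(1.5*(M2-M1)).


M2 - M1 = 4.6 - 3.5 = 1.1
1.5 * 1.1 = 1.65
ratio = 10^1.65 = 44.67

44.67


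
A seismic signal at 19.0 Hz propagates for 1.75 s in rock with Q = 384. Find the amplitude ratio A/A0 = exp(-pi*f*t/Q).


pi*f*t/Q = pi*19.0*1.75/384 = 0.272026
A/A0 = exp(-0.272026) = 0.761835

0.761835


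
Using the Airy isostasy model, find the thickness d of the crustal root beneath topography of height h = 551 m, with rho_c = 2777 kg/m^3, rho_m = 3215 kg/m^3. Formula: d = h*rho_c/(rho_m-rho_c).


rho_m - rho_c = 3215 - 2777 = 438
d = 551 * 2777 / 438
= 1530127 / 438
= 3493.44 m

3493.44


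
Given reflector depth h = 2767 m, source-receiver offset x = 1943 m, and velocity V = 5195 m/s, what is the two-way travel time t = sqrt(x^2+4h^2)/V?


x^2 + 4h^2 = 1943^2 + 4*2767^2 = 3775249 + 30625156 = 34400405
sqrt(34400405) = 5865.1858
t = 5865.1858 / 5195 = 1.129 s

1.129


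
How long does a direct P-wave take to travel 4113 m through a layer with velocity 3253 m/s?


t = x / V
= 4113 / 3253
= 1.2644 s

1.2644


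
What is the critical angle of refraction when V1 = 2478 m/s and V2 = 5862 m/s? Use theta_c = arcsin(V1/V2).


V1/V2 = 2478/5862 = 0.422723
theta_c = arcsin(0.422723) = 25.0066 degrees

25.0066


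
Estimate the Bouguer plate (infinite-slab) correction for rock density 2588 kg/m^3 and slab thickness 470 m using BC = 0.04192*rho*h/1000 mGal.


BC = 0.04192 * rho * h / 1000
= 0.04192 * 2588 * 470 / 1000
= 50.9898 mGal

50.9898


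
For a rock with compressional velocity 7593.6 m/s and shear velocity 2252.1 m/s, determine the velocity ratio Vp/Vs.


Vp/Vs = 7593.6 / 2252.1
= 3.3718

3.3718


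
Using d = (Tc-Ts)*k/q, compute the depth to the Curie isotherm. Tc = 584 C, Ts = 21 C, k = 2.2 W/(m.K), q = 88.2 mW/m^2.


T_Curie - T_surf = 584 - 21 = 563 C
Convert q to W/m^2: 88.2 mW/m^2 = 0.0882 W/m^2
d = 563 * 2.2 / 0.0882 = 14043.08 m

14043.08


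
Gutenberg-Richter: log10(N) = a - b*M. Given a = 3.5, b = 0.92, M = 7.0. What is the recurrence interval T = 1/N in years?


log10(N) = 3.5 - 0.92*7.0 = -2.94
N = 10^-2.94 = 0.001148
T = 1/N = 1/0.001148 = 870.9636 years

870.9636


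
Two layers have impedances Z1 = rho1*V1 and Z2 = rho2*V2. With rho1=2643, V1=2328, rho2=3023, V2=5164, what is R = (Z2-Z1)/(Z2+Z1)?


Z1 = 2643 * 2328 = 6152904
Z2 = 3023 * 5164 = 15610772
R = (15610772 - 6152904) / (15610772 + 6152904) = 9457868 / 21763676 = 0.4346

0.4346


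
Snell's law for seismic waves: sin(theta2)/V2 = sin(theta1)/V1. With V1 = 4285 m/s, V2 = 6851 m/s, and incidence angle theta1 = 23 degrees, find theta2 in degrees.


sin(theta1) = sin(23 deg) = 0.390731
sin(theta2) = V2/V1 * sin(theta1) = 6851/4285 * 0.390731 = 0.624714
theta2 = arcsin(0.624714) = 38.6612 degrees

38.6612


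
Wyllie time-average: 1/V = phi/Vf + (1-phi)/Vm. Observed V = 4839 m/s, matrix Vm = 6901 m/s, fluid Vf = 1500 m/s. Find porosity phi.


1/V - 1/Vm = 1/4839 - 1/6901 = 6.175e-05
1/Vf - 1/Vm = 1/1500 - 1/6901 = 0.00052176
phi = 6.175e-05 / 0.00052176 = 0.1183

0.1183


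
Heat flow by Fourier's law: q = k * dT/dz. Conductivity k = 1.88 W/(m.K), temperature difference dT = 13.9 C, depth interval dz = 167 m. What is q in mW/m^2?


q = k * dT / dz * 1000
= 1.88 * 13.9 / 167 * 1000
= 0.156479 * 1000
= 156.479 mW/m^2

156.479


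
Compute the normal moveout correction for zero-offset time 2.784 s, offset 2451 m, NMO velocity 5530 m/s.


x/Vnmo = 2451/5530 = 0.443219
(x/Vnmo)^2 = 0.196443
t0^2 = 7.750656
sqrt(7.750656 + 0.196443) = 2.81906
dt = 2.81906 - 2.784 = 0.03506

0.03506


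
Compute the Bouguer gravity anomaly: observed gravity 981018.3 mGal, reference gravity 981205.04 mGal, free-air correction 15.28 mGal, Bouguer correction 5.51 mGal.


BA = g_obs - g_ref + FAC - BC
= 981018.3 - 981205.04 + 15.28 - 5.51
= -176.97 mGal

-176.97


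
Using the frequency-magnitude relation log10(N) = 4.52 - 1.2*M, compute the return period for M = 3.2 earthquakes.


log10(N) = 4.52 - 1.2*3.2 = 0.68
N = 10^0.68 = 4.786301
T = 1/N = 1/4.786301 = 0.2089 years

0.2089


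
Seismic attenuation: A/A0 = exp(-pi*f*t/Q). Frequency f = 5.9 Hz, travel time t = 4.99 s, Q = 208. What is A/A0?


pi*f*t/Q = pi*5.9*4.99/208 = 0.444671
A/A0 = exp(-0.444671) = 0.641035

0.641035


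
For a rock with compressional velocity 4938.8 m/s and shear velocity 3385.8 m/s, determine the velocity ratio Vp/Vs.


Vp/Vs = 4938.8 / 3385.8
= 1.4587

1.4587


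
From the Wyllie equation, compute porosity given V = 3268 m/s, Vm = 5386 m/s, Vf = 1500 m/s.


1/V - 1/Vm = 1/3268 - 1/5386 = 0.00012033
1/Vf - 1/Vm = 1/1500 - 1/5386 = 0.000481
phi = 0.00012033 / 0.000481 = 0.2502

0.2502


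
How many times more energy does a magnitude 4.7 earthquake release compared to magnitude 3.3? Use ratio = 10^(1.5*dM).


M2 - M1 = 4.7 - 3.3 = 1.4
1.5 * 1.4 = 2.1
ratio = 10^2.1 = 125.89

125.89


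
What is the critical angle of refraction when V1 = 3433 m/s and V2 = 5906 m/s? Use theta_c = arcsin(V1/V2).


V1/V2 = 3433/5906 = 0.581273
theta_c = arcsin(0.581273) = 35.5401 degrees

35.5401


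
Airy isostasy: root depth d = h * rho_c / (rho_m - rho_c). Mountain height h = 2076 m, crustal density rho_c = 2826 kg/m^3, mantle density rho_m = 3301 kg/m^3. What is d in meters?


rho_m - rho_c = 3301 - 2826 = 475
d = 2076 * 2826 / 475
= 5866776 / 475
= 12351.11 m

12351.11


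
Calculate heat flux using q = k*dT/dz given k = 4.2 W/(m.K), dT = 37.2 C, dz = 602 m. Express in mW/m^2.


q = k * dT / dz * 1000
= 4.2 * 37.2 / 602 * 1000
= 0.259535 * 1000
= 259.5349 mW/m^2

259.5349
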